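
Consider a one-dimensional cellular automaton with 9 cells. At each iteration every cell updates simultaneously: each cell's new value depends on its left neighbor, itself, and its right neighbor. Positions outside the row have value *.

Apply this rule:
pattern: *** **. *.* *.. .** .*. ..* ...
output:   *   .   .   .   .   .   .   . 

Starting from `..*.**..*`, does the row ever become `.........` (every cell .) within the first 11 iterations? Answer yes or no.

yes

.........
all cells are . at iteration 1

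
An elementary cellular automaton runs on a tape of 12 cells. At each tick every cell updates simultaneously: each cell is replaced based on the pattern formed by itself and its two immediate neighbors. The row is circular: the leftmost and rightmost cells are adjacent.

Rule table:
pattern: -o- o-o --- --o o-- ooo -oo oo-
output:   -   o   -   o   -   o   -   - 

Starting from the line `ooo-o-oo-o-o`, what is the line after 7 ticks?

--o-o-o--o-o

oo-o-o--o-o-
--o-o--o-o-o
-o-o--o-o-o-
o-o--o-o-o--
-o--o-o-o--o
o--o-o-o--o-
--o-o-o--o-o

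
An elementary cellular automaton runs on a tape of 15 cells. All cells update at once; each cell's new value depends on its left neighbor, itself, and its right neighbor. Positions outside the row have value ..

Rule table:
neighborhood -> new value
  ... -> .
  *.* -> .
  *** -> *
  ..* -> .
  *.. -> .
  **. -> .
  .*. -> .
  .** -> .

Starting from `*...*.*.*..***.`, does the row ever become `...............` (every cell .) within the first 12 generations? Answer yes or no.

yes

............*..
...............
all cells are . at generation 2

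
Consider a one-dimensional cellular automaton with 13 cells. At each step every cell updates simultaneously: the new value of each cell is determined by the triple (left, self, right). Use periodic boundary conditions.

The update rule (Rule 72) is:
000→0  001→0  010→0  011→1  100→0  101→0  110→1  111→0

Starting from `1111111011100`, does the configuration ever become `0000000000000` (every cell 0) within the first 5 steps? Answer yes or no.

1000001010100
0000000000000
all cells are 0 at step 2

yes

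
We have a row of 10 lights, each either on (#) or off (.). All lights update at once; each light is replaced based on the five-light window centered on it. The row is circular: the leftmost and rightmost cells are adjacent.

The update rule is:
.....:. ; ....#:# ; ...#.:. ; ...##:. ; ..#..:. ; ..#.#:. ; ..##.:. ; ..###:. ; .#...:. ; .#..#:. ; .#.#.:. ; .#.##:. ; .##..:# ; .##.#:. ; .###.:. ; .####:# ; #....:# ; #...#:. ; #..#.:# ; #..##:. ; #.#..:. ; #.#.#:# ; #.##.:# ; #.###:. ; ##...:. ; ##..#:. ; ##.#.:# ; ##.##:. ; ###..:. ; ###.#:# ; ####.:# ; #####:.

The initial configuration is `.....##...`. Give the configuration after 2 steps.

...#..#.#.
##...#....

##...#....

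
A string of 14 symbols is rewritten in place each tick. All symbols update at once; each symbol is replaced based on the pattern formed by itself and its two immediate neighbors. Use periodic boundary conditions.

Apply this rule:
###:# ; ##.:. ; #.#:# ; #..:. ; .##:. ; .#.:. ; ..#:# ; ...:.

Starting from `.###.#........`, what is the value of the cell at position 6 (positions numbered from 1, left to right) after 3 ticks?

#.#.#.........
.#.#.........#
#.#.........#.
position 6 holds .

.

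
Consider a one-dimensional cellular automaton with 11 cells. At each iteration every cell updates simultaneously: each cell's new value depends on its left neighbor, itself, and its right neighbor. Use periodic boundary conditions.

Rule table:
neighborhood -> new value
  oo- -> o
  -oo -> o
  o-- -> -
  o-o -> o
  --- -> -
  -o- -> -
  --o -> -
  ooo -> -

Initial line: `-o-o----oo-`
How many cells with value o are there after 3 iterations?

2

iteration 1: --o-----oo-
iteration 2: --------oo-
iteration 3: --------oo-
count of o: 2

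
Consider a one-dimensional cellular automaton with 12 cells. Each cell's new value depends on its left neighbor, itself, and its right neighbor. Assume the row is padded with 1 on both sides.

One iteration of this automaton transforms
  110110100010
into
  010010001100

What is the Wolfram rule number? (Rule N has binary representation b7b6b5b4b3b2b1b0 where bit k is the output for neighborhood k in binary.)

position 0: 111 → 0  (bit 7 = 0)
position 1: 110 → 1  (bit 6 = 1)
position 2: 101 → 0  (bit 5 = 0)
position 7: 100 → 0  (bit 4 = 0)
position 3: 011 → 0  (bit 3 = 0)
position 6: 010 → 0  (bit 2 = 0)
position 9: 001 → 1  (bit 1 = 1)
position 8: 000 → 1  (bit 0 = 1)
bits b7..b0 = 01000011 = 67

67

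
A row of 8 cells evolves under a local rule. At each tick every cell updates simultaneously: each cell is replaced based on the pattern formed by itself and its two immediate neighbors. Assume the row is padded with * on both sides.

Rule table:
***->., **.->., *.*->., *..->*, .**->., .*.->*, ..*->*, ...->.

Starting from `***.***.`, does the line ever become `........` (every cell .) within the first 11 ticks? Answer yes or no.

yes

........
all cells are . at tick 1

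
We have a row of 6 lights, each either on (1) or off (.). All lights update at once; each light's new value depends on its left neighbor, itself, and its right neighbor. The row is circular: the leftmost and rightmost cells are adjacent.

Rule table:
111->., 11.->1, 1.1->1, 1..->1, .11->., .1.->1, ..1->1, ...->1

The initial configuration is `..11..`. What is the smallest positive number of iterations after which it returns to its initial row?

11.111
.11...
1.1111
11....
.11111
1....1
11111.
....11
1111.1
...11.
111.11
..11..

12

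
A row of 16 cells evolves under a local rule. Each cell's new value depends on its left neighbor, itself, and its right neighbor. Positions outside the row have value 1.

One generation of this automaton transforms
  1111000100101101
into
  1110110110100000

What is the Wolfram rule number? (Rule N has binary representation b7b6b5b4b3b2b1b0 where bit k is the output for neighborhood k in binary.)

position 0: 111 → 1  (bit 7 = 1)
position 3: 110 → 0  (bit 6 = 0)
position 11: 101 → 0  (bit 5 = 0)
position 4: 100 → 1  (bit 4 = 1)
position 12: 011 → 0  (bit 3 = 0)
position 7: 010 → 1  (bit 2 = 1)
position 6: 001 → 0  (bit 1 = 0)
position 5: 000 → 1  (bit 0 = 1)
bits b7..b0 = 10010101 = 149

149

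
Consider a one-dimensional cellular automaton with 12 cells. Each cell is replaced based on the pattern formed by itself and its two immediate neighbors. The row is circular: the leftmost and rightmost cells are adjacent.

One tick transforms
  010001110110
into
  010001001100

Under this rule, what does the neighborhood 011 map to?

1

At position 5 the neighborhood is 011; the next row has 1 there.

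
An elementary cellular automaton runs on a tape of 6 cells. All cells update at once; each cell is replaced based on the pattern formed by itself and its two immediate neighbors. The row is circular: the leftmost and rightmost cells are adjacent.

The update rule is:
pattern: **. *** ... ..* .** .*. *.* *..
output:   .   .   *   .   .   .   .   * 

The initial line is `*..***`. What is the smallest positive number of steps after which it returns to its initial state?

.*....
..****
*.....
.****.
.....*
****..
....*.
***..*
...*..
**..**
..*...
*..***

12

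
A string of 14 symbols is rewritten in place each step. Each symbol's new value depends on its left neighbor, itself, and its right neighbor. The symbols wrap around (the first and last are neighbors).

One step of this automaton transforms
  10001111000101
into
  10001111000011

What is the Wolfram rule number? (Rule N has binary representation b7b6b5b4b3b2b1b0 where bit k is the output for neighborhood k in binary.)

position 5: 111 → 1  (bit 7 = 1)
position 0: 110 → 1  (bit 6 = 1)
position 12: 101 → 1  (bit 5 = 1)
position 1: 100 → 0  (bit 4 = 0)
position 4: 011 → 1  (bit 3 = 1)
position 11: 010 → 0  (bit 2 = 0)
position 3: 001 → 0  (bit 1 = 0)
position 2: 000 → 0  (bit 0 = 0)
bits b7..b0 = 11101000 = 232

232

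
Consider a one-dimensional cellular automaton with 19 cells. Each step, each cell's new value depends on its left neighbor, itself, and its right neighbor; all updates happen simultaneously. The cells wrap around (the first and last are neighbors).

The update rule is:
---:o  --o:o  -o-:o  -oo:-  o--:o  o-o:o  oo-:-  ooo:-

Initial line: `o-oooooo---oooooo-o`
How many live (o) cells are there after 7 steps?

3

step 1: -o------ooo------o-
step 2: oooooooo---oooooooo
step 3: --------ooo--------
step 4: oooooooo---oooooooo  (repeats step 2; period 2)
step 7: --------ooo--------
count of o: 3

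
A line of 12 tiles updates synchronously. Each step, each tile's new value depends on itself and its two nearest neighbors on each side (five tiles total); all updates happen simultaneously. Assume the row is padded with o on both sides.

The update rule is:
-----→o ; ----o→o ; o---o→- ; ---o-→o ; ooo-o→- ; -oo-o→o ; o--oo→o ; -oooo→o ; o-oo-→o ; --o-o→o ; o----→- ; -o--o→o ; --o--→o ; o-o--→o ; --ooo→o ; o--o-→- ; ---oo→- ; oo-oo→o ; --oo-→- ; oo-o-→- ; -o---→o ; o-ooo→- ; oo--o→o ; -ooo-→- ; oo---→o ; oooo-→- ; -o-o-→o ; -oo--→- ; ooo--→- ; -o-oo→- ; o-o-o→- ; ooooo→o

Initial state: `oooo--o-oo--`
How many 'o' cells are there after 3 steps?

7

step 1: oo--o-o-o-oo
step 2: --o-oo-o---o
step 3: o-o-oo-oo--o
count of o: 7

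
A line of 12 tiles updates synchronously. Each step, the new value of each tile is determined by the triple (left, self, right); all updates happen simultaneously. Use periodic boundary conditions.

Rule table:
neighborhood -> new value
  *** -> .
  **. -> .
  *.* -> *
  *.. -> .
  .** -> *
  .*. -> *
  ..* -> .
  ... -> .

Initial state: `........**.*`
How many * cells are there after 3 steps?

step 1: ........*.**
step 2: ........***.
step 3: ........*...
count of *: 1

1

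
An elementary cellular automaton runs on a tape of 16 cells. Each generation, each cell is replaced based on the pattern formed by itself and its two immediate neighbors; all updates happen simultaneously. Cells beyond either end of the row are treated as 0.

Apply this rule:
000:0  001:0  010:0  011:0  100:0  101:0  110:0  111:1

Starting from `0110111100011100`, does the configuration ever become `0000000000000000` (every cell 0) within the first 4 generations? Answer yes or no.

yes

0000011000001000
0000000000000000
all cells are 0 at generation 2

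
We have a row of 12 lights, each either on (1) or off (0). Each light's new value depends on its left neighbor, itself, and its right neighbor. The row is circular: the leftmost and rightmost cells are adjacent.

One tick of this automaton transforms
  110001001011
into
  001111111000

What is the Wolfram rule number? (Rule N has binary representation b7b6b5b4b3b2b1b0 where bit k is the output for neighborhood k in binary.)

23

position 0: 111 → 0  (bit 7 = 0)
position 1: 110 → 0  (bit 6 = 0)
position 9: 101 → 0  (bit 5 = 0)
position 2: 100 → 1  (bit 4 = 1)
position 10: 011 → 0  (bit 3 = 0)
position 5: 010 → 1  (bit 2 = 1)
position 4: 001 → 1  (bit 1 = 1)
position 3: 000 → 1  (bit 0 = 1)
bits b7..b0 = 00010111 = 23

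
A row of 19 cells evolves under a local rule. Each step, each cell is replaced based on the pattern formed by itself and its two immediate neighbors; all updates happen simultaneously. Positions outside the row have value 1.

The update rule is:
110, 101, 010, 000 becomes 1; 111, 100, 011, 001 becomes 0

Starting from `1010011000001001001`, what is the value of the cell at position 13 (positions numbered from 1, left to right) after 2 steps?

1110001011101001000
0010101100111001010
position 13 holds 1

1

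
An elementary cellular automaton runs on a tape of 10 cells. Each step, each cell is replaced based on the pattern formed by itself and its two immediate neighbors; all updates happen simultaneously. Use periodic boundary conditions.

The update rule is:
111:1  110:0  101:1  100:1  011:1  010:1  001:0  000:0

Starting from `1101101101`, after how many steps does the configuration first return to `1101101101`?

10

1011011011
0110110111
1101101110
1011011101
0110111011
1101110110
1011101101
0111011011
1110110110
1101101101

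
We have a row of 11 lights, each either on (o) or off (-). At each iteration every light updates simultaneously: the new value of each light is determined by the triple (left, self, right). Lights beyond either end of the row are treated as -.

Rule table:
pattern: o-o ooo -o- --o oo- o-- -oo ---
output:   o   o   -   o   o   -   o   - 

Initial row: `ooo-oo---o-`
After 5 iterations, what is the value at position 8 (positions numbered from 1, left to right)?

-

oooooo--o--
oooooo-o---
ooooooo----
ooooooo----  (fixed point — unchanged through iteration 5)
position 8 holds -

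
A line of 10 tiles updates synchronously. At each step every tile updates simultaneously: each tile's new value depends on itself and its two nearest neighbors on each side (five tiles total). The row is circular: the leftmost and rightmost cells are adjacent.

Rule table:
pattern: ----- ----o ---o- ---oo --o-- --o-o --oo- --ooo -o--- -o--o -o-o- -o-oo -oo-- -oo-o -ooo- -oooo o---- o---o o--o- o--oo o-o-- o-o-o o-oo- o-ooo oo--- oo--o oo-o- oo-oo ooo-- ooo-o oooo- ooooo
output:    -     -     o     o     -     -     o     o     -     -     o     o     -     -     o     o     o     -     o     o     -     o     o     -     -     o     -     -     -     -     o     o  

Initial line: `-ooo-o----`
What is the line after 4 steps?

--o----ooo

step 1: ooo----o--
step 2: oo--o-o--o
step 3: o-oo-o--oo
step 4: --o----ooo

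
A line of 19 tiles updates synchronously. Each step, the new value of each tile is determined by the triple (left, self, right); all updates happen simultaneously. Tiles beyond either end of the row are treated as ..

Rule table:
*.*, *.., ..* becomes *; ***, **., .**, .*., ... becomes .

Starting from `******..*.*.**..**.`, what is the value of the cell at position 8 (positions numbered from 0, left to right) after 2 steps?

......**.*.*..**..*
.....*..*.*.**..**.
position 8 holds *

*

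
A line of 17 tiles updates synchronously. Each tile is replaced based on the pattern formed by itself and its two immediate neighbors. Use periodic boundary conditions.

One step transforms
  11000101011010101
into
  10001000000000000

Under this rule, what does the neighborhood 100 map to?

0

At position 2 the neighborhood is 100; the next row has 0 there.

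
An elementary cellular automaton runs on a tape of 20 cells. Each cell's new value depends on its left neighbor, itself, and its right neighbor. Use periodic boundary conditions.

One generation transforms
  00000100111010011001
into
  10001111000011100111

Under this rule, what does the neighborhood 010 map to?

At position 5 the neighborhood is 010; the next row has 1 there.

1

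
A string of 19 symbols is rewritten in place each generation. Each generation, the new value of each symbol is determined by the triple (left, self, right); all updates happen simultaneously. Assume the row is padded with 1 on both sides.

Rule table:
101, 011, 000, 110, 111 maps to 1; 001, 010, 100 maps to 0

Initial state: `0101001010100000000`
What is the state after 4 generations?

1010000101001111110
1100110010001111111
1100110000101111111
1100110110011111111

1100110110011111111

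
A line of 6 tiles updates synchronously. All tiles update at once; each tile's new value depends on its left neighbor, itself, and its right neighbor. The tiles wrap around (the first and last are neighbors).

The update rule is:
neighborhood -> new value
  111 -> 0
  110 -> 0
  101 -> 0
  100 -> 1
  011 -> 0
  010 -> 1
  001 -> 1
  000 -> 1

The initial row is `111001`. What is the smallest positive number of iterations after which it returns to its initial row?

iteration 1: 000110
iteration 2: 111001

2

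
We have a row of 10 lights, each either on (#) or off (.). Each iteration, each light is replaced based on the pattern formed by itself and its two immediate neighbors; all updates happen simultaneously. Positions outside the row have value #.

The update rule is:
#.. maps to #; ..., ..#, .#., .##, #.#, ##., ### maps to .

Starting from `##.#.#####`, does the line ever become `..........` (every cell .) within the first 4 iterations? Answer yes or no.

..........
all cells are . at iteration 1

yes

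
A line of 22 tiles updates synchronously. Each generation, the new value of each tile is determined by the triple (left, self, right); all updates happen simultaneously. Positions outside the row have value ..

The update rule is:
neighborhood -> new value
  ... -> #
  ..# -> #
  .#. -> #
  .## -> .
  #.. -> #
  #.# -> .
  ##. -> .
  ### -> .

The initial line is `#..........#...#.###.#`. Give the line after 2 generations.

................######

################.....#
................######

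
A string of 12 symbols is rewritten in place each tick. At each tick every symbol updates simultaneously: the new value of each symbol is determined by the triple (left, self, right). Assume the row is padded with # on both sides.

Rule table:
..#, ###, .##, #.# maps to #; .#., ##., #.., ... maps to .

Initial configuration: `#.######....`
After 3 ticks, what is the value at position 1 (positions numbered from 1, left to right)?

.######....#
######....##
#####....###
position 1 holds #

#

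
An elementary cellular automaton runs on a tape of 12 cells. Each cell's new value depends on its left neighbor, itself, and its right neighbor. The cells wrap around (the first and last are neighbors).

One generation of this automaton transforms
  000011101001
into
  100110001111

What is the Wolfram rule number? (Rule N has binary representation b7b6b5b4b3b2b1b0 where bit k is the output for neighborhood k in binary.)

30

position 5: 111 → 0  (bit 7 = 0)
position 6: 110 → 0  (bit 6 = 0)
position 7: 101 → 0  (bit 5 = 0)
position 0: 100 → 1  (bit 4 = 1)
position 4: 011 → 1  (bit 3 = 1)
position 8: 010 → 1  (bit 2 = 1)
position 3: 001 → 1  (bit 1 = 1)
position 1: 000 → 0  (bit 0 = 0)
bits b7..b0 = 00011110 = 30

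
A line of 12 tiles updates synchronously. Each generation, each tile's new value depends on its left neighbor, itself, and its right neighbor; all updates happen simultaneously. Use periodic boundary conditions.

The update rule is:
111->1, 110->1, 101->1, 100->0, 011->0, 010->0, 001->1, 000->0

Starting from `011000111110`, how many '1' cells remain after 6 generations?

7

101001011110
010010101111
100101010111
101010101011
110101010101
111010101010
count of 1: 7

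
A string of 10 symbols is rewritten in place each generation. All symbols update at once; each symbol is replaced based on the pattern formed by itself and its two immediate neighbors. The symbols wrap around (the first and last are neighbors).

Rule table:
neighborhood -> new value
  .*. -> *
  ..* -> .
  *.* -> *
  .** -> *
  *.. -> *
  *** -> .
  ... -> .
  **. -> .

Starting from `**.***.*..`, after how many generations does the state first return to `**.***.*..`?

30

*.**..***.
***.*.*..*
...*****.*
*..*....**
.*.**...*.
.***.*..**
**..***.*.
*.*.*..***
.*****.*..
.*....***.
.**...*..*
**.*..**.*
..***.*.**
*.*..****.
****.*...*
....***..*
*...*..*.*
.*..**.***
***.*.**..
*..****.*.
**.*...***
..***..*..
..*..*.**.
..**.***.*
*.*.**..**
.****.*.*.
.*...*****
***..*....
*..*.**...
**.***.*..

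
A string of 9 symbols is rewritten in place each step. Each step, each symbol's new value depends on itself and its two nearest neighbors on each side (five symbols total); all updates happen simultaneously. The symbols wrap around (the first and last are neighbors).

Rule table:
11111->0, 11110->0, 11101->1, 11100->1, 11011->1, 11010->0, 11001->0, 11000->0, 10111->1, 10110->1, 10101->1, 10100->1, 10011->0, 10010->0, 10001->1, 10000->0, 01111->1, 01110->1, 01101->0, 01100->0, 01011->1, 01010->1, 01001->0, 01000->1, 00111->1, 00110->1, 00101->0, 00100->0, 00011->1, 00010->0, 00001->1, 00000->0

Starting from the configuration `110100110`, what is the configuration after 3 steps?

000001110

step 1: 100100101
step 2: 000000011
step 3: 000001110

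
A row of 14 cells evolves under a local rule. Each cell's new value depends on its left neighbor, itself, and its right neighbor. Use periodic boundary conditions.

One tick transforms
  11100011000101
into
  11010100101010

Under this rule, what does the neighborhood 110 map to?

At position 2 the neighborhood is 110; the next row has 0 there.

0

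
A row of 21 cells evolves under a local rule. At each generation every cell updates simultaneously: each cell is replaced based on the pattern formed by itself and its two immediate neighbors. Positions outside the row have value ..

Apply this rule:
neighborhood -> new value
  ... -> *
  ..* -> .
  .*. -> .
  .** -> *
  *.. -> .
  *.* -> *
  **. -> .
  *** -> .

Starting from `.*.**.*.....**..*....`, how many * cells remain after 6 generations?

7

..**.*..***.*.....***
*.*.*...*..*..***.*..
.*.*..*.......*..*..*
..*.....*****........
*...***.*.....*******
..*.*..*..***.*......
count of *: 7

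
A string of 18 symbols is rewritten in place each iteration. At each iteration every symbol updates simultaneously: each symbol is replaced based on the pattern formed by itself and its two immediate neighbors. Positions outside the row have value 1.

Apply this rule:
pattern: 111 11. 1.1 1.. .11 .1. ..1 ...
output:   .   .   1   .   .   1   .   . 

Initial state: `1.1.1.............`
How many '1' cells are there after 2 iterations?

iteration 1: .1111.............
iteration 2: 1.................
count of 1: 1

1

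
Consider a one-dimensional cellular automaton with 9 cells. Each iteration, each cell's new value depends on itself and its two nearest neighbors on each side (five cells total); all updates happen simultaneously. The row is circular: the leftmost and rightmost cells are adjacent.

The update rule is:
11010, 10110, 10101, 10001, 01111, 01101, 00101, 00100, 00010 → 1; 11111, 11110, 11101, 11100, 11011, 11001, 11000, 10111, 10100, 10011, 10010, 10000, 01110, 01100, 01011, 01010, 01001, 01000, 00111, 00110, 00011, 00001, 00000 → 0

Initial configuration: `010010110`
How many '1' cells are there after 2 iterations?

010010100
110010001
count of 1: 4

4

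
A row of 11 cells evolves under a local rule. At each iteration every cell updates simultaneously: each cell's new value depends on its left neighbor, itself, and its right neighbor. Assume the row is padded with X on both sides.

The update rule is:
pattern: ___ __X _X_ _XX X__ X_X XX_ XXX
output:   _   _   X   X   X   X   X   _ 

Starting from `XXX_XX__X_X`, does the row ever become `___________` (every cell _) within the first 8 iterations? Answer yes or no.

iteration 1: __XXXXX_XXX
iteration 2: X_X___XXX__
iteration 3: XXXX__X_XX_
iteration 4: ___XX_XXXXX
iteration 5: X__XXXX____
iteration 6: XX_X__XX___
iteration 7: _XXXX_XXX__
iteration 8: XX__XXX_XX_
iteration 8 is XX__XXX_XX_, still not uniform _

no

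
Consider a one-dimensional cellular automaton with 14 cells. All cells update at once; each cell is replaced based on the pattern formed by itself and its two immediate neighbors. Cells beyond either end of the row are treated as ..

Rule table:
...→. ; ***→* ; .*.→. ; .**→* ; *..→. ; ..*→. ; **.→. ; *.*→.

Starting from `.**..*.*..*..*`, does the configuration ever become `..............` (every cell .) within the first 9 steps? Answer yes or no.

.*............
..............
all cells are . at step 2

yes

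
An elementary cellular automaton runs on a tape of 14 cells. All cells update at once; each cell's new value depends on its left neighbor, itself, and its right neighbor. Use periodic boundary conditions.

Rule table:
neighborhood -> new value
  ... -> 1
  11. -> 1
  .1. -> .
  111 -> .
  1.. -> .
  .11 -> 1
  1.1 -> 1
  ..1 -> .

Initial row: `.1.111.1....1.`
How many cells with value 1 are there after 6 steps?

8

step 1: ..11.11..11...
step 2: 1.11111..11.11
step 3: 111...1..1111.
step 4: 1.1.1....1..11
step 5: 11.1..11....1.
step 6: 111...11.11..1
count of 1: 8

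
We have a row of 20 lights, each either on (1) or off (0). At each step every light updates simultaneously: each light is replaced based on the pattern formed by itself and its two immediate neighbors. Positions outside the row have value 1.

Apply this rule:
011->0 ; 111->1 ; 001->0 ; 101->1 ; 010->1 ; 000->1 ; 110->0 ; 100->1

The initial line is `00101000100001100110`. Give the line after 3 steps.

11101011100100101010

10111110111100010001
01011101011011011100
11101011100100101010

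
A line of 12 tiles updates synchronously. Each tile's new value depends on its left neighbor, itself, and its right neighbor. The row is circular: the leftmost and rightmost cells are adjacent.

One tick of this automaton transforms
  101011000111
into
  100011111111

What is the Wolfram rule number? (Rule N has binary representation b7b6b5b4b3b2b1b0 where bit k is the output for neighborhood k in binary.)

219

position 10: 111 → 1  (bit 7 = 1)
position 0: 110 → 1  (bit 6 = 1)
position 1: 101 → 0  (bit 5 = 0)
position 6: 100 → 1  (bit 4 = 1)
position 4: 011 → 1  (bit 3 = 1)
position 2: 010 → 0  (bit 2 = 0)
position 8: 001 → 1  (bit 1 = 1)
position 7: 000 → 1  (bit 0 = 1)
bits b7..b0 = 11011011 = 219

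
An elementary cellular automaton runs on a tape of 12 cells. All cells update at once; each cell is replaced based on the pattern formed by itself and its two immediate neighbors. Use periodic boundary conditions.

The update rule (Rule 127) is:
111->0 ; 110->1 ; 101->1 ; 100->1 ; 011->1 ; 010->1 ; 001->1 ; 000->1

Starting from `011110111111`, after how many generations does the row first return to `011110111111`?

generation 1: 110011100001
generation 2: 011110111111

2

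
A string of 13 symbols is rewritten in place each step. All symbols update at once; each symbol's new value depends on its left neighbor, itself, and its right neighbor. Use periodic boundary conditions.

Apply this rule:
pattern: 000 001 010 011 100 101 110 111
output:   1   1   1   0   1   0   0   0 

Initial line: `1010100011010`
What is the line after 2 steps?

step 1: 1010111100010
step 2: 1010000011110

1010000011110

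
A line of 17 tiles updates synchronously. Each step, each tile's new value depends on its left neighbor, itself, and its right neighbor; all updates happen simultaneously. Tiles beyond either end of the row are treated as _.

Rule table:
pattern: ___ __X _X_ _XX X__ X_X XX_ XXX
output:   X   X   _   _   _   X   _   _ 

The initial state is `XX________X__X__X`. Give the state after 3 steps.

____XXXXXXX__X__X

step 1: ___XXXXXXX__X__X_
step 2: XXX________X__X__
step 3: ____XXXXXXX__X__X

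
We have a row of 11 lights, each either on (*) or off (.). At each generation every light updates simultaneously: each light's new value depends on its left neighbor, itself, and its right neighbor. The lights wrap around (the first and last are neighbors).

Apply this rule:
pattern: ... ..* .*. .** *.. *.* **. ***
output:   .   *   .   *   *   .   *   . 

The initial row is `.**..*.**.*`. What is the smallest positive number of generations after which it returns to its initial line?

31

generation 1: .****..**..
generation 2: **..******.
generation 3: *****....*.
generation 4: *...**..*..
generation 5: .*.*****.**
generation 6: ...*...*.**
generation 7: *.*.*.*..**
generation 8: *......***.
generation 9: .*....**.*.
generation 10: *.*..***..*
generation 11: *..***.****
generation 12: ****.*.*...
generation 13: *..*....*.*
generation 14: ***.*..*..*
generation 15: ..*..**.***
generation 16: **.****.*.*
generation 17: .*.*..*...*
generation 18: ....**.*.*.
generation 19: ...***....*
generation 20: *.**.**..*.
generation 21: ..**.****..
generation 22: .***.*..**.
generation 23: **.*..*****
generation 24: .*..***....
generation 25: *.***.**...
generation 26: ..*.*.***.*
generation 27: **....*.*..
generation 28: ***..*...**
generation 29: ..***.*.**.
generation 30: .**.*...***
generation 31: .**..*.**.*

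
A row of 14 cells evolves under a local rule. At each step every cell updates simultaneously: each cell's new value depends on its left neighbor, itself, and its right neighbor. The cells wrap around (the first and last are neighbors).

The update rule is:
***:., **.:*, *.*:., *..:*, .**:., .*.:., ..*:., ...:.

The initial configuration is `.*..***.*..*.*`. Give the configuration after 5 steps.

......*...*..*

step 1: ..*...*..*....
step 2: ...*...*..*...
step 3: ....*...*..*..
step 4: .....*...*..*.
step 5: ......*...*..*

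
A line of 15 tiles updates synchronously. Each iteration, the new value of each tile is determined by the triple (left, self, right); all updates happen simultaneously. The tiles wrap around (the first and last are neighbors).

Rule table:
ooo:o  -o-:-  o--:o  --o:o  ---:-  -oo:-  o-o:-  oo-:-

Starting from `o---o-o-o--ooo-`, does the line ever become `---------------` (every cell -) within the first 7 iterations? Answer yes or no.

-o-o-----oo-o--
o---o---o----o-
-o-o-o-o-o--o--
o---------oo-o-
-o-------o-----
o-o-----o-o----
---o---o---o--o
iteration 7 is ---o---o---o--o, still not uniform -

no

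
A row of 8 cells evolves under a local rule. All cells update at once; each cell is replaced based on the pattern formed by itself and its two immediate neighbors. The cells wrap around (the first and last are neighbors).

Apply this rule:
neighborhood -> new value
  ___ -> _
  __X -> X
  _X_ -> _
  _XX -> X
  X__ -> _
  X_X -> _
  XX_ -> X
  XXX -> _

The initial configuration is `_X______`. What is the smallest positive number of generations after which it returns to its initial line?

generation 1: X_______
generation 2: _______X
generation 3: ______X_
generation 4: _____X__
generation 5: ____X___
generation 6: ___X____
generation 7: __X_____
generation 8: _X______

8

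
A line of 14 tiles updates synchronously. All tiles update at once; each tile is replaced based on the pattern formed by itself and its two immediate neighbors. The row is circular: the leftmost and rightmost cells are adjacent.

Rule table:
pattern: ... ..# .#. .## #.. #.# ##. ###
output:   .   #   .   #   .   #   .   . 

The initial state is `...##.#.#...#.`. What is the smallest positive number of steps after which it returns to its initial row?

..##.#.#...#..
.##.#.#...#...
##.#.#...#....
#.#.#...#....#
.#.#...#....##
#.#...#....##.
.#...#....##.#
#...#....##.#.
...#....##.#.#
..#....##.#.#.
.#....##.#.#..
#....##.#.#...
....##.#.#...#
...##.#.#...#.

14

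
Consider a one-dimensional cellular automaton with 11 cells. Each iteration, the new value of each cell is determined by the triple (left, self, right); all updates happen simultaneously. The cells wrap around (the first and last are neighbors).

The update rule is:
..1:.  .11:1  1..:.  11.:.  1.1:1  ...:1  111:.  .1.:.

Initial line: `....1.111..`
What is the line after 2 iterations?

.....1..1.1

iteration 1: 111..11...1
iteration 2: .....1..1.1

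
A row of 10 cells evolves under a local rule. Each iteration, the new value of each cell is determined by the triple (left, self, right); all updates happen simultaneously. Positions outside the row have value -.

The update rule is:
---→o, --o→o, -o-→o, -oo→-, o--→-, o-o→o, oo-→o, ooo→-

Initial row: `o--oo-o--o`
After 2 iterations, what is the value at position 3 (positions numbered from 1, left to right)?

o-o-ooo-oo
oooo--oo-o
position 3 holds o

o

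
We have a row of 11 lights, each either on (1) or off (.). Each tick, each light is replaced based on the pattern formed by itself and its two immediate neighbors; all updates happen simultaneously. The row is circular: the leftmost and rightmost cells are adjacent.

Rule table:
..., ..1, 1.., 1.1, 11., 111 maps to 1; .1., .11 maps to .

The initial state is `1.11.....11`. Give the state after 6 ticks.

111.111.111

11.111111.1
111.111111.
.111.111111
1.111.11111
11.111.1111
111.111.111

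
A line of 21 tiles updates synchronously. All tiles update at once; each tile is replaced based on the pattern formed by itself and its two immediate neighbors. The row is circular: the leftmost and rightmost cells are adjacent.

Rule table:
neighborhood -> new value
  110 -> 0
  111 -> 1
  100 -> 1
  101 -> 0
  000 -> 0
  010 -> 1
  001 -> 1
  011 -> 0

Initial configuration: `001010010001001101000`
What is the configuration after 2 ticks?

011011111011110001100
100001110001101010010

100001110001101010010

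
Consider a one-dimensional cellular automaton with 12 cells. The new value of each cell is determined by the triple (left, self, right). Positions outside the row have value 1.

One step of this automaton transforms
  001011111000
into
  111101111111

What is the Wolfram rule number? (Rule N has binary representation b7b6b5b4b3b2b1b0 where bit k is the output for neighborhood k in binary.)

position 5: 111 → 1  (bit 7 = 1)
position 8: 110 → 1  (bit 6 = 1)
position 3: 101 → 1  (bit 5 = 1)
position 0: 100 → 1  (bit 4 = 1)
position 4: 011 → 0  (bit 3 = 0)
position 2: 010 → 1  (bit 2 = 1)
position 1: 001 → 1  (bit 1 = 1)
position 10: 000 → 1  (bit 0 = 1)
bits b7..b0 = 11110111 = 247

247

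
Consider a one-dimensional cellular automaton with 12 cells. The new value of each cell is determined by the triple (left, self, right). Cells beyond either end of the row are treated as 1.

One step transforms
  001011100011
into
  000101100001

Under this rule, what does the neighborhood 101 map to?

1

At position 3 the neighborhood is 101; the next row has 1 there.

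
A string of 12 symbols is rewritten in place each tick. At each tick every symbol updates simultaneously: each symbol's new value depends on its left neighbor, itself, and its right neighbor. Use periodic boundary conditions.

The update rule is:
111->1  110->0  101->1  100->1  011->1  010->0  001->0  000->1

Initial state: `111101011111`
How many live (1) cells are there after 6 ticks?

111010111111
110101111111
101011111111
010111111111
101111111110
011111111101
count of 1: 10

10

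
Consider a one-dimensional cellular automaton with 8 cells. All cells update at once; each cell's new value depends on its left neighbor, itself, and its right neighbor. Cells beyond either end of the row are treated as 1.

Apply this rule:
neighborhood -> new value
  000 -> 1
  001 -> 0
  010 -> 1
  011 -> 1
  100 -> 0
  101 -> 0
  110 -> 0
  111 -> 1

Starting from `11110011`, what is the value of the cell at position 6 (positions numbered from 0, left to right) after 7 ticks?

11100011
11001011
10001011
00101011
00101011  (fixed point — unchanged through tick 7)
position 6 holds 1

1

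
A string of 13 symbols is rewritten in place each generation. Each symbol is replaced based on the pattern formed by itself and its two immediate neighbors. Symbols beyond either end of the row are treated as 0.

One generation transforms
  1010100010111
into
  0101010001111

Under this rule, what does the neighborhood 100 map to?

At position 5 the neighborhood is 100; the next row has 1 there.

1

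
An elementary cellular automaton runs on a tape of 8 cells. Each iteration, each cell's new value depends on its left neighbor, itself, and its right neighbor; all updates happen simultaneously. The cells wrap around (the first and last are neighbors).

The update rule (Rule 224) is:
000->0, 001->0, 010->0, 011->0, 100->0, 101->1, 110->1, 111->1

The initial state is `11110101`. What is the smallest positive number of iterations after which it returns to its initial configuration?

8

11111010
01111101
10111110
01011111
10101111
11010111
11101011
11110101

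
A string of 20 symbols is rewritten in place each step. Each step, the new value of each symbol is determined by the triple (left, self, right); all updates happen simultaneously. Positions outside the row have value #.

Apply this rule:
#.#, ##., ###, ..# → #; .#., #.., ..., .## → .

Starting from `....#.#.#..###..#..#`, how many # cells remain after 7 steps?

...#.#.#..#.##.#..#.
..#.#.#..#.#.##..#.#
.#.#.#..#.#.#.#.#.#.
#.#.#..#.#.#.#.#.#.#
##.#..#.#.#.#.#.#.#.
###..#.#.#.#.#.#.#.#
###.#.#.#.#.#.#.#.#.
count of #: 11

11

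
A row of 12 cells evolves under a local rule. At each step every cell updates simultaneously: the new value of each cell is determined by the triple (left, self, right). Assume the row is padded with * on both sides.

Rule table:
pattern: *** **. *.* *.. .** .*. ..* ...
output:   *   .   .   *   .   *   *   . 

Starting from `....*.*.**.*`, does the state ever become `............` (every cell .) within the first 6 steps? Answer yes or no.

step 1: *..**.*.....
step 2: .**...**...*
step 3: ...*.*..*.*.
step 4: *.**.****.*.
step 5: ......**..*.
step 6: *....*..***.
step 6 is *....*..***., still not uniform .

no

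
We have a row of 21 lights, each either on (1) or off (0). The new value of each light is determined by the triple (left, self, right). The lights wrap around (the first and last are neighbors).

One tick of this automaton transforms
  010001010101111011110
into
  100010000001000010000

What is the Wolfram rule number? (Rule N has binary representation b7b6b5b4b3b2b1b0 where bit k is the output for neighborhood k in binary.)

10

position 12: 111 → 0  (bit 7 = 0)
position 14: 110 → 0  (bit 6 = 0)
position 6: 101 → 0  (bit 5 = 0)
position 2: 100 → 0  (bit 4 = 0)
position 11: 011 → 1  (bit 3 = 1)
position 1: 010 → 0  (bit 2 = 0)
position 0: 001 → 1  (bit 1 = 1)
position 3: 000 → 0  (bit 0 = 0)
bits b7..b0 = 00001010 = 10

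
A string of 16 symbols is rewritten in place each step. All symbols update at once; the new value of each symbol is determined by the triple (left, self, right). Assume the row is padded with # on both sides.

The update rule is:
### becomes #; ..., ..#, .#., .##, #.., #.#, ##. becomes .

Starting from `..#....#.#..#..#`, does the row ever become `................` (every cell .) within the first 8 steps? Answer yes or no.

step 1: ................
all cells are . at step 1

yes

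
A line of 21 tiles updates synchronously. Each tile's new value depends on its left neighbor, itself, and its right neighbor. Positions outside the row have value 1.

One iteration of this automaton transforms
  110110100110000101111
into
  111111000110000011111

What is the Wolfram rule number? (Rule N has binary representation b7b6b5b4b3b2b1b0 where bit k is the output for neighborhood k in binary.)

232

position 0: 111 → 1  (bit 7 = 1)
position 1: 110 → 1  (bit 6 = 1)
position 2: 101 → 1  (bit 5 = 1)
position 7: 100 → 0  (bit 4 = 0)
position 3: 011 → 1  (bit 3 = 1)
position 6: 010 → 0  (bit 2 = 0)
position 8: 001 → 0  (bit 1 = 0)
position 12: 000 → 0  (bit 0 = 0)
bits b7..b0 = 11101000 = 232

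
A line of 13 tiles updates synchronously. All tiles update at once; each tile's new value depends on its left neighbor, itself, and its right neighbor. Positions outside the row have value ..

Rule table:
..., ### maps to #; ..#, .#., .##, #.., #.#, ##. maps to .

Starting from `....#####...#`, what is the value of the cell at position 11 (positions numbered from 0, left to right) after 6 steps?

#

###..###..#..
.#....#.....#
...##...###..
##....#..#..#
...##........
##....#######
position 11 holds #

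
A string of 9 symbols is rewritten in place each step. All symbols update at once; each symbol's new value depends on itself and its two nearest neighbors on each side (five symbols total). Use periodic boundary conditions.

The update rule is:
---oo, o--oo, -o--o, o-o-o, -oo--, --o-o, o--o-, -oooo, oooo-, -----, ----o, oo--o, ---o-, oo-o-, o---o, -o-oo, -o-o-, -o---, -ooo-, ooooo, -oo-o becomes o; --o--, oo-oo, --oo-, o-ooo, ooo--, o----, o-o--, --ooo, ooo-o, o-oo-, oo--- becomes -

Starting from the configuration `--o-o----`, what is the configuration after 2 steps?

ooo-ooo-o

oooo-o-oo
ooo-ooo-o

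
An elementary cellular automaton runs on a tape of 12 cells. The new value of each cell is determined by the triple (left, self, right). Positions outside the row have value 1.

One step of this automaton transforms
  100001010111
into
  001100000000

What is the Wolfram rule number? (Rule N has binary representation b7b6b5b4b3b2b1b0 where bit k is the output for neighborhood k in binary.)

1

position 10: 111 → 0  (bit 7 = 0)
position 0: 110 → 0  (bit 6 = 0)
position 6: 101 → 0  (bit 5 = 0)
position 1: 100 → 0  (bit 4 = 0)
position 9: 011 → 0  (bit 3 = 0)
position 5: 010 → 0  (bit 2 = 0)
position 4: 001 → 0  (bit 1 = 0)
position 2: 000 → 1  (bit 0 = 1)
bits b7..b0 = 00000001 = 1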